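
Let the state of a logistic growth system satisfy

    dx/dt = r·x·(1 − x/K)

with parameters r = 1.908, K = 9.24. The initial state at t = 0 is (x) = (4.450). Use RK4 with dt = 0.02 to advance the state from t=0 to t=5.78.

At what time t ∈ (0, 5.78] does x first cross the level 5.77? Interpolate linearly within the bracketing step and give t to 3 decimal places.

t = 0.305

t=0.000: state=(4.450)
step 1 (dt=0.02): k1=(4.402), k2=(4.404), k3=(4.404), k4=(4.406); state += dt/6·(k1+2k2+2k3+k4)
t=0.020: state=(4.538)
t=0.040: state=(4.626)
t=0.060: state=(4.714)
continuing one RK4 step at a time; state shown every 10 steps (Δt=0.2):
t=0.200: state=(5.326)
t=0.300: state=(5.749)
next step: t=0.320: state=(5.831) — x has crossed 5.77
linear interpolation between t=0.300 (5.74886) and t=0.320 (5.83135) → t≈0.305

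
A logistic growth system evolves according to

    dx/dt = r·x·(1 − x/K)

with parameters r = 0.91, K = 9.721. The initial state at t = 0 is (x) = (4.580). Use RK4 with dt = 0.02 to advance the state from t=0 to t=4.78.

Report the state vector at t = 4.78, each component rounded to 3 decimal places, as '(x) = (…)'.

(x) = (9.582)

t=0.000: state=(4.580)
step 1 (dt=0.02): k1=(2.204), k2=(2.205), k3=(2.205), k4=(2.206); state += dt/6·(k1+2k2+2k3+k4)
t=0.020: state=(4.624)
t=0.040: state=(4.668)
t=0.060: state=(4.712)
continuing one RK4 step at a time; state shown every 10 steps (Δt=0.2):
t=0.200: state=(5.022)
t=0.400: state=(5.461)
t=0.600: state=(5.891)
t=0.800: state=(6.304)
t=1.000: state=(6.696)
t=1.200: state=(7.061)
t=1.400: state=(7.398)
t=1.600: state=(7.705)
t=1.800: state=(7.980)
t=2.000: state=(8.225)
t=2.200: state=(8.441)
t=2.400: state=(8.630)
t=2.600: state=(8.794)
t=2.800: state=(8.936)
t=3.000: state=(9.058)
t=3.200: state=(9.162)
t=3.400: state=(9.250)
t=3.600: state=(9.326)
t=3.800: state=(9.389)
t=4.000: state=(9.443)
t=4.200: state=(9.488)
t=4.400: state=(9.526)
t=4.600: state=(9.558)
t=4.780: state=(9.582)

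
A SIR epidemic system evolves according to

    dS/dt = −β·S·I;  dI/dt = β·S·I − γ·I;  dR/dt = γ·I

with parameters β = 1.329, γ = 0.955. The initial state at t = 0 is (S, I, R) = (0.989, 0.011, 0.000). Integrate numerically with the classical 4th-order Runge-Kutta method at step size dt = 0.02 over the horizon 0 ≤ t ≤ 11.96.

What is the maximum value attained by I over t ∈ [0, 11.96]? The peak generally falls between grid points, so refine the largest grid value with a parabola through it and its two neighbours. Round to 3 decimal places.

t=0.000: state=(0.989, 0.011, 0.000)
step 1 (dt=0.02): k1=(-0.014, 0.004, 0.011), k2=(-0.015, 0.004, 0.011), k3=(-0.015, 0.004, 0.011), k4=(-0.015, 0.004, 0.011); state += dt/6·(k1+2k2+2k3+k4)
t=0.020: state=(0.989, 0.011, 0.000)
t=0.040: state=(0.988, 0.011, 0.000)
t=0.060: state=(0.988, 0.011, 0.001)
continuing one RK4 step at a time; state shown every 25 steps (Δt=0.5):
t=0.500: state=(0.981, 0.013, 0.006)
t=1.000: state=(0.972, 0.016, 0.013)
t=1.500: state=(0.961, 0.018, 0.021)
t=2.000: state=(0.948, 0.022, 0.030)
t=2.500: state=(0.934, 0.025, 0.041)
t=3.000: state=(0.917, 0.029, 0.054)
t=3.500: state=(0.899, 0.032, 0.069)
t=4.000: state=(0.879, 0.036, 0.085)
t=4.500: state=(0.857, 0.040, 0.103)
t=5.000: state=(0.833, 0.044, 0.123)
t=5.500: state=(0.808, 0.047, 0.145)
t=6.000: state=(0.783, 0.049, 0.168)
t=6.500: state=(0.757, 0.051, 0.192)
t=7.000: state=(0.732, 0.052, 0.216)
t=7.500: state=(0.707, 0.052, 0.241)
t=8.000: state=(0.683, 0.051, 0.266)
t=8.500: state=(0.661, 0.049, 0.290)
t=9.000: state=(0.640, 0.047, 0.313)
t=9.500: state=(0.621, 0.045, 0.335)
t=10.000: state=(0.603, 0.042, 0.355)
t=10.500: state=(0.587, 0.038, 0.374)
t=11.000: state=(0.573, 0.035, 0.392)
t=11.500: state=(0.561, 0.032, 0.408)
t=11.960: state=(0.551, 0.029, 0.421)
largest grid value and its neighbours: I(7.240)=0.05189, I(7.260)=0.05189, I(7.280)=0.05189
parabola through these three points peaks at t≈7.267 with I≈0.05189

max I = 0.052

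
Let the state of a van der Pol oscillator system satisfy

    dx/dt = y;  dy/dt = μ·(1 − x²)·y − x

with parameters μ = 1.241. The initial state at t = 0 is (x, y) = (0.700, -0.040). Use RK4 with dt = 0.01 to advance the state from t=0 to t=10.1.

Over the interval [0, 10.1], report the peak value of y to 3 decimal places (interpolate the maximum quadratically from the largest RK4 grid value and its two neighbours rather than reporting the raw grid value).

max y = 2.899

t=0.000: state=(0.700, -0.040)
step 1 (dt=0.01): k1=(-0.040, -0.725), k2=(-0.044, -0.727), k3=(-0.044, -0.727), k4=(-0.047, -0.730); state += dt/6·(k1+2k2+2k3+k4)
t=0.010: state=(0.700, -0.047)
t=0.020: state=(0.699, -0.055)
t=0.030: state=(0.698, -0.062)
continuing one RK4 step at a time; state shown every 50 steps (Δt=0.5):
t=0.500: state=(0.581, -0.456)
t=1.000: state=(0.216, -1.043)
t=1.500: state=(-0.503, -1.824)
t=2.000: state=(-1.398, -1.372)
t=2.500: state=(-1.711, -0.011)
t=3.000: state=(-1.564, 0.511)
t=3.500: state=(-1.233, 0.819)
t=4.000: state=(-0.711, 1.337)
t=4.500: state=(0.214, 2.481)
t=5.000: state=(1.559, 2.137)
t=5.500: state=(2.003, -0.006)
t=6.000: state=(1.853, -0.473)
t=6.500: state=(1.571, -0.654)
t=7.000: state=(1.187, -0.913)
t=7.500: state=(0.607, -1.494)
t=8.000: state=(-0.429, -2.725)
t=8.500: state=(-1.729, -1.670)
t=9.000: state=(-2.005, 0.153)
t=9.500: state=(-1.820, 0.505)
t=10.000: state=(-1.523, 0.683)
t=10.100: state=(-1.453, 0.725)
largest grid value and its neighbours: y(4.730)=2.89791, y(4.740)=2.89880, y(4.750)=2.89757
parabola through these three points peaks at t≈4.739 with y≈2.89880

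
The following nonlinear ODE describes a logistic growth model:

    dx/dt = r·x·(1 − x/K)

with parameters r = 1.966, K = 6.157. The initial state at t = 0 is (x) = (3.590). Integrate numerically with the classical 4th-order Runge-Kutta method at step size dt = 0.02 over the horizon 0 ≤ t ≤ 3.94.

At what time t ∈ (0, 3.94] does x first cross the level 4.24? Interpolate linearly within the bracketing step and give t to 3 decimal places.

t = 0.233

t=0.000: state=(3.590)
step 1 (dt=0.02): k1=(2.943), k2=(2.933), k3=(2.933), k4=(2.922); state += dt/6·(k1+2k2+2k3+k4)
t=0.020: state=(3.649)
t=0.040: state=(3.707)
t=0.060: state=(3.765)
continuing one RK4 step at a time; state shown every 10 steps (Δt=0.2):
t=0.200: state=(4.153)
t=0.220: state=(4.206)
next step: t=0.240: state=(4.258) — x has crossed 4.24
linear interpolation between t=0.220 (4.20569) and t=0.240 (4.25771) → t≈0.233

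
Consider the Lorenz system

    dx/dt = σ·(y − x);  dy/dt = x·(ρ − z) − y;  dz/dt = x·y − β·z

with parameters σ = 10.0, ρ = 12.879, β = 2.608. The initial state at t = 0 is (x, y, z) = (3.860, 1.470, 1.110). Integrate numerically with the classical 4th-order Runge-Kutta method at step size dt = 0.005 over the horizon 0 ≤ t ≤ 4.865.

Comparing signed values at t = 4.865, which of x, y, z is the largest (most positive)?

t=0.000: state=(3.860, 1.470, 1.110)
step 1 (dt=0.005): k1=(-23.900, 43.958, 2.779), k2=(-22.204, 43.119, 3.091), k3=(-22.267, 43.168, 3.088), k4=(-20.628, 42.374, 3.385); state += dt/6·(k1+2k2+2k3+k4)
t=0.005: state=(3.749, 1.686, 1.125)
t=0.010: state=(3.653, 1.894, 1.144)
t=0.015: state=(3.572, 2.096, 1.165)
continuing one RK4 step at a time; state shown every 40 steps (Δt=0.2):
t=0.200: state=(6.034, 9.069, 4.552)
t=0.400: state=(10.167, 8.820, 18.109)
t=0.600: state=(3.474, 0.740, 14.910)
t=0.800: state=(1.036, 0.807, 9.017)
t=1.000: state=(1.347, 1.821, 5.575)
t=1.200: state=(3.166, 4.649, 4.431)
t=1.400: state=(7.481, 9.908, 9.197)
t=1.600: state=(8.085, 5.717, 17.336)
t=1.800: state=(3.253, 1.809, 12.885)
t=2.000: state=(2.306, 2.544, 8.434)
t=2.200: state=(3.798, 5.066, 6.773)
t=2.400: state=(7.092, 8.718, 10.355)
t=2.600: state=(7.414, 5.894, 15.734)
t=2.800: state=(4.062, 2.938, 12.761)
t=3.000: state=(3.373, 3.680, 9.273)
t=3.200: state=(4.942, 6.128, 8.672)
t=3.400: state=(7.189, 7.791, 12.373)
t=3.600: state=(6.248, 5.004, 14.424)
t=3.800: state=(4.238, 3.738, 11.760)
t=4.000: state=(4.320, 4.830, 9.677)
t=4.200: state=(5.879, 6.755, 10.478)
t=4.400: state=(6.762, 6.549, 13.301)
t=4.600: state=(5.420, 4.626, 13.118)
t=4.800: state=(4.526, 4.486, 11.075)
t=4.865: state=(4.583, 4.792, 10.606)
compare at T: x=4.583, y=4.792, z=10.606

largest component: z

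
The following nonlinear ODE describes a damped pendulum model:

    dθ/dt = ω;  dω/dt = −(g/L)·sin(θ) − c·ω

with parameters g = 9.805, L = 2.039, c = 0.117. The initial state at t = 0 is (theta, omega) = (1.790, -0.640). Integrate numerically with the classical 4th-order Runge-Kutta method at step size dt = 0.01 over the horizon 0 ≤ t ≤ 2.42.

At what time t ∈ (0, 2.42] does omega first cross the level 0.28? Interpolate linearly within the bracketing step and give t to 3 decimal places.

t=0.000: state=(1.790, -0.640)
step 1 (dt=0.01): k1=(-0.640, -4.619), k2=(-0.663, -4.619), k3=(-0.663, -4.620), k4=(-0.686, -4.620); state += dt/6·(k1+2k2+2k3+k4)
t=0.010: state=(1.783, -0.686)
t=0.020: state=(1.776, -0.732)
t=0.030: state=(1.769, -0.779)
continuing one RK4 step at a time; state shown every 10 steps (Δt=0.1):
t=0.100: state=(1.703, -1.103)
t=0.200: state=(1.569, -1.567)
t=0.300: state=(1.390, -2.024)
t=0.400: state=(1.165, -2.458)
t=0.500: state=(0.900, -2.839)
t=0.600: state=(0.601, -3.131)
t=0.700: state=(0.278, -3.298)
t=0.800: state=(-0.054, -3.313)
t=0.900: state=(-0.379, -3.171)
t=1.000: state=(-0.684, -2.892)
t=1.100: state=(-0.954, -2.509)
t=1.200: state=(-1.183, -2.061)
t=1.300: state=(-1.365, -1.580)
t=1.400: state=(-1.499, -1.088)
t=1.500: state=(-1.583, -0.597)
t=1.600: state=(-1.618, -0.113)
t=1.680: state=(-1.612, 0.271)
next step: t=1.690: state=(-1.609, 0.319) — omega has crossed 0.28
linear interpolation between t=1.680 (0.27091) and t=1.690 (0.31862) → t≈1.682

t = 1.682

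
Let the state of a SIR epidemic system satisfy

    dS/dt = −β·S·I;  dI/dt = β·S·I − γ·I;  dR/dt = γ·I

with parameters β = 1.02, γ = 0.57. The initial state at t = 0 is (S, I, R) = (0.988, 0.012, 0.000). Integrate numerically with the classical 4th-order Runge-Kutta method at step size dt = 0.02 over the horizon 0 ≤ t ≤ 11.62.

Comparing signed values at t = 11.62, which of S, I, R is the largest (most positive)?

largest component: R

t=0.000: state=(0.988, 0.012, 0.000)
step 1 (dt=0.02): k1=(-0.012, 0.005, 0.007), k2=(-0.012, 0.005, 0.007), k3=(-0.012, 0.005, 0.007), k4=(-0.012, 0.005, 0.007); state += dt/6·(k1+2k2+2k3+k4)
t=0.020: state=(0.988, 0.012, 0.000)
t=0.040: state=(0.988, 0.012, 0.000)
t=0.060: state=(0.987, 0.012, 0.000)
continuing one RK4 step at a time; state shown every 25 steps (Δt=0.5):
t=0.500: state=(0.981, 0.015, 0.004)
t=1.000: state=(0.973, 0.018, 0.009)
t=1.500: state=(0.963, 0.023, 0.014)
t=2.000: state=(0.951, 0.028, 0.022)
t=2.500: state=(0.936, 0.034, 0.030)
t=3.000: state=(0.918, 0.041, 0.041)
t=3.500: state=(0.897, 0.049, 0.054)
t=4.000: state=(0.873, 0.058, 0.069)
t=4.500: state=(0.846, 0.067, 0.087)
t=5.000: state=(0.815, 0.077, 0.107)
t=5.500: state=(0.782, 0.087, 0.131)
t=6.000: state=(0.746, 0.097, 0.157)
t=6.500: state=(0.708, 0.106, 0.186)
t=7.000: state=(0.670, 0.113, 0.217)
t=7.500: state=(0.631, 0.118, 0.250)
t=8.000: state=(0.594, 0.122, 0.285)
t=8.500: state=(0.558, 0.123, 0.319)
t=9.000: state=(0.524, 0.122, 0.354)
t=9.500: state=(0.493, 0.119, 0.389)
t=10.000: state=(0.465, 0.114, 0.422)
t=10.500: state=(0.439, 0.108, 0.453)
t=11.000: state=(0.416, 0.101, 0.483)
t=11.500: state=(0.396, 0.093, 0.511)
t=11.620: state=(0.392, 0.091, 0.517)
compare at T: S=0.392, I=0.091, R=0.517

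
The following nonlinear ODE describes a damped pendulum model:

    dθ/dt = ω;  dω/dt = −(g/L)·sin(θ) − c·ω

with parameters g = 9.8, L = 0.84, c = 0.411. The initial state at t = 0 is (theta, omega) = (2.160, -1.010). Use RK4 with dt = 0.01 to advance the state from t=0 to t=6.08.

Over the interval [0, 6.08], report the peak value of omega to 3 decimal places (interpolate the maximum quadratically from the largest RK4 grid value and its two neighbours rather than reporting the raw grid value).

max omega = 4.474

t=0.000: state=(2.160, -1.010)
step 1 (dt=0.01): k1=(-1.010, -9.284), k2=(-1.056, -9.298), k3=(-1.056, -9.299), k4=(-1.103, -9.314); state += dt/6·(k1+2k2+2k3+k4)
t=0.010: state=(2.149, -1.103)
t=0.020: state=(2.138, -1.196)
t=0.030: state=(2.126, -1.290)
continuing one RK4 step at a time; state shown every 20 steps (Δt=0.2):
t=0.200: state=(1.766, -2.960)
t=0.400: state=(0.975, -4.875)
t=0.600: state=(-0.091, -5.407)
t=0.800: state=(-1.036, -3.766)
t=1.000: state=(-1.546, -1.314)
t=1.200: state=(-1.571, 1.029)
t=1.400: state=(-1.148, 3.135)
t=1.600: state=(-0.370, 4.416)
t=1.800: state=(0.494, 3.901)
t=2.000: state=(1.094, 1.964)
t=2.200: state=(1.261, -0.289)
t=2.400: state=(0.993, -2.313)
t=2.600: state=(0.386, -3.562)
t=2.800: state=(-0.330, -3.323)
t=3.000: state=(-0.854, -1.772)
t=3.200: state=(-1.011, 0.209)
t=3.400: state=(-0.784, 1.978)
t=3.600: state=(-0.271, 2.963)
t=3.800: state=(0.313, 2.663)
t=4.000: state=(0.722, 1.303)
t=4.200: state=(0.812, -0.400)
t=4.400: state=(0.579, -1.839)
t=4.600: state=(0.130, -2.481)
t=4.800: state=(-0.339, -2.030)
t=5.000: state=(-0.629, -0.787)
t=5.200: state=(-0.641, 0.647)
t=5.400: state=(-0.393, 1.732)
t=5.600: state=(-0.001, 2.037)
t=5.800: state=(0.361, 1.450)
t=6.000: state=(0.542, 0.319)
t=6.080: state=(0.548, -0.170)
largest grid value and its neighbours: omega(1.640)=4.47255, omega(1.650)=4.47386, omega(1.660)=4.47001
parabola through these three points peaks at t≈1.648 with omega≈4.47401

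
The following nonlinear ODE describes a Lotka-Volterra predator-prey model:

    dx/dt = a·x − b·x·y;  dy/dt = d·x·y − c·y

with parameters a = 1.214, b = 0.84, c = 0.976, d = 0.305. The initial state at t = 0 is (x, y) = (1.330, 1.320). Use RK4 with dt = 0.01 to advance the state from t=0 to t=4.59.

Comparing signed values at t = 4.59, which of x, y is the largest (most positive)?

t=0.000: state=(1.330, 1.320)
step 1 (dt=0.01): k1=(0.140, -0.753), k2=(0.144, -0.750), k3=(0.144, -0.750), k4=(0.148, -0.748); state += dt/6·(k1+2k2+2k3+k4)
t=0.010: state=(1.331, 1.312)
t=0.020: state=(1.333, 1.305)
t=0.030: state=(1.335, 1.298)
continuing one RK4 step at a time; state shown every 20 steps (Δt=0.2):
t=0.200: state=(1.375, 1.179)
t=0.400: state=(1.453, 1.057)
t=0.600: state=(1.565, 0.953)
t=0.800: state=(1.712, 0.867)
t=1.000: state=(1.899, 0.796)
t=1.200: state=(2.128, 0.740)
t=1.400: state=(2.404, 0.699)
t=1.600: state=(2.732, 0.672)
t=1.800: state=(3.115, 0.661)
t=2.000: state=(3.553, 0.666)
t=2.200: state=(4.043, 0.691)
t=2.400: state=(4.572, 0.739)
t=2.600: state=(5.117, 0.817)
t=2.800: state=(5.635, 0.933)
t=3.000: state=(6.062, 1.097)
t=3.200: state=(6.314, 1.318)
t=3.400: state=(6.306, 1.596)
t=3.600: state=(5.988, 1.913)
t=3.800: state=(5.388, 2.230)
t=4.000: state=(4.616, 2.490)
t=4.200: state=(3.815, 2.648)
t=4.400: state=(3.101, 2.689)
t=4.590: state=(2.552, 2.630)
compare at T: x=2.552, y=2.630

largest component: y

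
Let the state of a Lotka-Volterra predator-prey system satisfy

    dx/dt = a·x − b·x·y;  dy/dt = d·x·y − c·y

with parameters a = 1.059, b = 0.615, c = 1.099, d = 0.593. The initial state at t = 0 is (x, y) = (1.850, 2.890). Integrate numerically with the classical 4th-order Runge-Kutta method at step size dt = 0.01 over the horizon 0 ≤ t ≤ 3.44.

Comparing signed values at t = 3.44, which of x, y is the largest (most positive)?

t=0.000: state=(1.850, 2.890)
step 1 (dt=0.01): k1=(-1.329, -0.006), k2=(-1.324, -0.017), k3=(-1.324, -0.017), k4=(-1.319, -0.028); state += dt/6·(k1+2k2+2k3+k4)
t=0.010: state=(1.837, 2.890)
t=0.020: state=(1.824, 2.889)
t=0.030: state=(1.811, 2.889)
continuing one RK4 step at a time; state shown every 20 steps (Δt=0.2):
t=0.200: state=(1.605, 2.846)
t=0.400: state=(1.407, 2.730)
t=0.600: state=(1.255, 2.565)
t=0.800: state=(1.145, 2.373)
t=1.000: state=(1.070, 2.171)
t=1.200: state=(1.025, 1.973)
t=1.400: state=(1.005, 1.786)
t=1.600: state=(1.008, 1.615)
t=1.800: state=(1.032, 1.463)
t=2.000: state=(1.074, 1.330)
t=2.200: state=(1.135, 1.217)
t=2.400: state=(1.215, 1.122)
t=2.600: state=(1.314, 1.047)
t=2.800: state=(1.434, 0.989)
t=3.000: state=(1.573, 0.948)
t=3.200: state=(1.733, 0.926)
t=3.400: state=(1.912, 0.922)
t=3.440: state=(1.950, 0.924)
compare at T: x=1.950, y=0.924

largest component: x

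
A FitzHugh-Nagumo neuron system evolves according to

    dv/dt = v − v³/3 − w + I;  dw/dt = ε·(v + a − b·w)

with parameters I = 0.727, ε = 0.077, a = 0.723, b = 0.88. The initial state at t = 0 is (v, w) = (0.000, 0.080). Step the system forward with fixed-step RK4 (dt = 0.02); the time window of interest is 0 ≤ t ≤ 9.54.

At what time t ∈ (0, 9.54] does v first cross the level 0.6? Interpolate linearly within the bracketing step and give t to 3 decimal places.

t = 0.680

t=0.000: state=(0.000, 0.080)
step 1 (dt=0.02): k1=(0.647, 0.050), k2=(0.653, 0.051), k3=(0.653, 0.051), k4=(0.659, 0.051); state += dt/6·(k1+2k2+2k3+k4)
t=0.020: state=(0.013, 0.081)
t=0.040: state=(0.026, 0.082)
t=0.060: state=(0.040, 0.083)
continuing one RK4 step at a time; state shown every 25 steps (Δt=0.5):
t=0.500: state=(0.408, 0.112)
t=0.660: state=(0.578, 0.126)
next step: t=0.680: state=(0.600, 0.127) — v has crossed 0.6
linear interpolation between t=0.660 (0.57775) and t=0.680 (0.60017) → t≈0.680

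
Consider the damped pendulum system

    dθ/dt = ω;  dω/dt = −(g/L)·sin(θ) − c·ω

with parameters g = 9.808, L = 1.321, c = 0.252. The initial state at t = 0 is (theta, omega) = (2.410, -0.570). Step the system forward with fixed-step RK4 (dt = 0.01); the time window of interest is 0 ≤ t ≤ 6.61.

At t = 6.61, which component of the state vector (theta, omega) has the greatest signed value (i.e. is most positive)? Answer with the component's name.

t=0.000: state=(2.410, -0.570)
step 1 (dt=0.01): k1=(-0.570, -4.816), k2=(-0.594, -4.826), k3=(-0.594, -4.827), k4=(-0.618, -4.837); state += dt/6·(k1+2k2+2k3+k4)
t=0.010: state=(2.404, -0.618)
t=0.020: state=(2.398, -0.667)
t=0.030: state=(2.391, -0.715)
continuing one RK4 step at a time; state shown every 25 steps (Δt=0.25):
t=0.250: state=(2.108, -1.889)
t=0.500: state=(1.439, -3.491)
t=0.750: state=(0.395, -4.662)
t=1.000: state=(-0.736, -4.056)
t=1.250: state=(-1.527, -2.192)
t=1.500: state=(-1.832, -0.286)
t=1.750: state=(-1.682, 1.484)
t=2.000: state=(-1.097, 3.146)
t=2.250: state=(-0.174, 4.003)
t=2.500: state=(0.762, 3.220)
t=2.750: state=(1.353, 1.446)
t=3.000: state=(1.479, -0.428)
t=3.250: state=(1.151, -2.149)
t=3.500: state=(0.449, -3.307)
t=3.750: state=(-0.389, -3.144)
t=4.000: state=(-1.019, -1.764)
t=4.250: state=(-1.241, -0.005)
t=4.500: state=(-1.030, 1.648)
t=4.750: state=(-0.460, 2.777)
t=5.000: state=(0.262, 2.774)
t=5.250: state=(0.831, 1.642)
t=5.500: state=(1.046, 0.058)
t=5.750: state=(0.867, -1.444)
t=6.000: state=(0.368, -2.413)
t=6.250: state=(-0.252, -2.360)
t=6.500: state=(-0.729, -1.338)
t=6.610: state=(-0.844, -0.728)
compare at T: theta=-0.844, omega=-0.728

largest component: omega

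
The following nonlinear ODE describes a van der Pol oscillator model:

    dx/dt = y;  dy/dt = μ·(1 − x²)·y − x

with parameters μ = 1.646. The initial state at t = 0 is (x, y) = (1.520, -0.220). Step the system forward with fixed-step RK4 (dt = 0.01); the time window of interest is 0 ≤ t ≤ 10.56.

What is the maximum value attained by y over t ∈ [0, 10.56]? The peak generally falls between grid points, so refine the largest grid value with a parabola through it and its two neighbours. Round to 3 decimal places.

t=0.000: state=(1.520, -0.220)
step 1 (dt=0.01): k1=(-0.220, -1.045), k2=(-0.225, -1.034), k3=(-0.225, -1.034), k4=(-0.230, -1.024); state += dt/6·(k1+2k2+2k3+k4)
t=0.010: state=(1.518, -0.230)
t=0.020: state=(1.515, -0.240)
t=0.030: state=(1.513, -0.250)
continuing one RK4 step at a time; state shown every 50 steps (Δt=0.5):
t=0.500: state=(1.310, -0.587)
t=1.000: state=(0.927, -0.989)
t=1.500: state=(0.219, -2.030)
t=2.000: state=(-1.220, -3.177)
t=2.500: state=(-2.001, -0.187)
t=3.000: state=(-1.908, 0.365)
t=3.500: state=(-1.695, 0.480)
t=4.000: state=(-1.423, 0.620)
t=4.500: state=(-1.050, 0.913)
t=5.000: state=(-0.427, 1.731)
t=5.500: state=(0.878, 3.391)
t=6.000: state=(1.973, 0.570)
t=6.500: state=(1.951, -0.326)
t=7.000: state=(1.752, -0.455)
t=7.500: state=(1.496, -0.578)
t=8.000: state=(1.155, -0.816)
t=8.500: state=(0.620, -1.438)
t=9.000: state=(-0.477, -3.125)
t=9.500: state=(-1.863, -1.292)
t=10.000: state=(-1.987, 0.255)
t=10.500: state=(-1.806, 0.431)
t=10.560: state=(-1.780, 0.443)
largest grid value and its neighbours: y(5.500)=3.39107, y(5.510)=3.39325, y(5.520)=3.39165
parabola through these three points peaks at t≈5.511 with y≈3.39326

max y = 3.393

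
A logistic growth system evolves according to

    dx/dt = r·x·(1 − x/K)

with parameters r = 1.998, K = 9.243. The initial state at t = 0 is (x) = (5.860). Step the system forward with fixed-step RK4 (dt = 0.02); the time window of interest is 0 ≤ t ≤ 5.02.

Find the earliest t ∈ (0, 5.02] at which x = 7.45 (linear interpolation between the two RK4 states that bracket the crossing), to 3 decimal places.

t = 0.438

t=0.000: state=(5.860)
step 1 (dt=0.02): k1=(4.285), k2=(4.262), k3=(4.262), k4=(4.238); state += dt/6·(k1+2k2+2k3+k4)
t=0.020: state=(5.945)
t=0.040: state=(6.030)
t=0.060: state=(6.113)
continuing one RK4 step at a time; state shown every 10 steps (Δt=0.2):
t=0.200: state=(6.663)
t=0.400: state=(7.338)
t=0.420: state=(7.398)
next step: t=0.440: state=(7.456) — x has crossed 7.45
linear interpolation between t=0.420 (7.39773) and t=0.440 (7.45604) → t≈0.438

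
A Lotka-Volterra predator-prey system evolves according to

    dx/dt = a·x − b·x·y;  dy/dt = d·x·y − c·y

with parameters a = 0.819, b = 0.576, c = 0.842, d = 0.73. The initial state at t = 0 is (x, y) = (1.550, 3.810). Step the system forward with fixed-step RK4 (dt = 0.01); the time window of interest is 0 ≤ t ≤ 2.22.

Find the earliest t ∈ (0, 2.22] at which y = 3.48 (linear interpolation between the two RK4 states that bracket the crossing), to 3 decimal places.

t=0.000: state=(1.550, 3.810)
step 1 (dt=0.01): k1=(-2.132, 1.103), k2=(-2.122, 1.075), k3=(-2.122, 1.075), k4=(-2.112, 1.047); state += dt/6·(k1+2k2+2k3+k4)
t=0.010: state=(1.529, 3.821)
t=0.020: state=(1.508, 3.831)
t=0.030: state=(1.487, 3.841)
continuing one RK4 step at a time; state shown every 10 steps (Δt=0.1):
t=0.100: state=(1.347, 3.892)
t=0.200: state=(1.167, 3.922)
t=0.300: state=(1.011, 3.903)
t=0.400: state=(0.878, 3.843)
t=0.500: state=(0.765, 3.751)
t=0.600: state=(0.672, 3.633)
t=0.700: state=(0.594, 3.497)
t=0.710: state=(0.587, 3.483)
next step: t=0.720: state=(0.580, 3.468) — y has crossed 3.48
linear interpolation between t=0.710 (3.48282) and t=0.720 (3.46835) → t≈0.712

t = 0.712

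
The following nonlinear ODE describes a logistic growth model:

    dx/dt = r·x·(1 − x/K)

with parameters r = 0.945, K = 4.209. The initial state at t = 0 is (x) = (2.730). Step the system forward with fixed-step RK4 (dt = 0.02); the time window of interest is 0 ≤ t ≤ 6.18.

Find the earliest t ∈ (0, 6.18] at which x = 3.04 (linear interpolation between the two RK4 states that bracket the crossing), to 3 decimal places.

t = 0.363

t=0.000: state=(2.730)
step 1 (dt=0.02): k1=(0.907), k2=(0.904), k3=(0.904), k4=(0.901); state += dt/6·(k1+2k2+2k3+k4)
t=0.020: state=(2.748)
t=0.040: state=(2.766)
t=0.060: state=(2.784)
continuing one RK4 step at a time; state shown every 10 steps (Δt=0.2):
t=0.200: state=(2.906)
t=0.360: state=(3.038)
next step: t=0.380: state=(3.054) — x has crossed 3.04
linear interpolation between t=0.360 (3.03783) and t=0.380 (3.05373) → t≈0.363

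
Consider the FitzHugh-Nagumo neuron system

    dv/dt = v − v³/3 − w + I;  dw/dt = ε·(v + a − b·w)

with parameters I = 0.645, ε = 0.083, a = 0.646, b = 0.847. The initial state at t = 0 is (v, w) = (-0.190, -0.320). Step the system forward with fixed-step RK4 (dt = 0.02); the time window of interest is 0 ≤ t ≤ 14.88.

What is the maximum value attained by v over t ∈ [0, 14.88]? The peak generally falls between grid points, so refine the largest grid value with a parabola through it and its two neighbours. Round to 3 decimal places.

t=0.000: state=(-0.190, -0.320)
step 1 (dt=0.02): k1=(0.777, 0.060), k2=(0.784, 0.061), k3=(0.784, 0.061), k4=(0.791, 0.062); state += dt/6·(k1+2k2+2k3+k4)
t=0.020: state=(-0.174, -0.319)
t=0.040: state=(-0.158, -0.318)
t=0.060: state=(-0.142, -0.316)
continuing one RK4 step at a time; state shown every 25 steps (Δt=0.5):
t=0.500: state=(0.302, -0.281)
t=1.000: state=(1.014, -0.219)
t=1.500: state=(1.659, -0.129)
t=2.000: state=(1.921, -0.024)
t=2.500: state=(1.965, 0.083)
t=3.000: state=(1.947, 0.186)
t=3.500: state=(1.916, 0.285)
t=4.000: state=(1.881, 0.379)
t=4.500: state=(1.845, 0.468)
t=5.000: state=(1.809, 0.553)
t=5.500: state=(1.773, 0.633)
t=6.000: state=(1.737, 0.709)
t=6.500: state=(1.700, 0.781)
t=7.000: state=(1.663, 0.849)
t=7.500: state=(1.626, 0.913)
t=8.000: state=(1.588, 0.973)
t=8.500: state=(1.550, 1.030)
t=9.000: state=(1.512, 1.083)
t=9.500: state=(1.472, 1.133)
t=10.000: state=(1.432, 1.179)
t=10.500: state=(1.391, 1.223)
t=11.000: state=(1.348, 1.263)
t=11.500: state=(1.304, 1.299)
t=12.000: state=(1.259, 1.333)
t=12.500: state=(1.210, 1.364)
t=13.000: state=(1.159, 1.391)
t=13.500: state=(1.104, 1.416)
t=14.000: state=(1.043, 1.437)
t=14.500: state=(0.976, 1.455)
t=14.880: state=(0.918, 1.466)
largest grid value and its neighbours: v(2.480)=1.96487, v(2.500)=1.96488, v(2.520)=1.96481
parabola through these three points peaks at t≈2.493 with v≈1.96489

max v = 1.965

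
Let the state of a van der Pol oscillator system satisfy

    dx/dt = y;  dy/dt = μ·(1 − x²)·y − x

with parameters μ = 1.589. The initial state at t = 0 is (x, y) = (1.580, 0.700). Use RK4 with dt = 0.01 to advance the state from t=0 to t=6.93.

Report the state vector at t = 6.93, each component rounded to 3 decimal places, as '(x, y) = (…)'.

(x, y) = (2.002, -0.194)

t=0.000: state=(1.580, 0.700)
step 1 (dt=0.01): k1=(0.700, -3.244), k2=(0.684, -3.221), k3=(0.684, -3.221), k4=(0.668, -3.198); state += dt/6·(k1+2k2+2k3+k4)
t=0.010: state=(1.587, 0.668)
t=0.020: state=(1.593, 0.636)
t=0.030: state=(1.600, 0.605)
continuing one RK4 step at a time; state shown every 25 steps (Δt=0.25):
t=0.250: state=(1.668, 0.062)
t=0.500: state=(1.637, -0.268)
t=0.750: state=(1.546, -0.445)
t=1.000: state=(1.418, -0.573)
t=1.250: state=(1.259, -0.707)
t=1.500: state=(1.061, -0.889)
t=1.750: state=(0.806, -1.173)
t=2.000: state=(0.457, -1.661)
t=2.250: state=(-0.052, -2.475)
t=2.500: state=(-0.785, -3.283)
t=2.750: state=(-1.552, -2.482)
t=3.000: state=(-1.944, -0.747)
t=3.250: state=(-2.011, 0.062)
t=3.500: state=(-1.958, 0.313)
t=3.750: state=(-1.867, 0.406)
t=4.000: state=(-1.758, 0.464)
t=4.250: state=(-1.635, 0.521)
t=4.500: state=(-1.496, 0.592)
t=4.750: state=(-1.337, 0.691)
t=5.000: state=(-1.147, 0.838)
t=5.250: state=(-0.911, 1.072)
t=5.500: state=(-0.597, 1.474)
t=5.750: state=(-0.149, 2.172)
t=6.000: state=(0.513, 3.110)
t=6.250: state=(1.322, 3.014)
t=6.500: state=(1.865, 1.257)
t=6.750: state=(2.013, 0.114)
t=6.930: state=(2.002, -0.194)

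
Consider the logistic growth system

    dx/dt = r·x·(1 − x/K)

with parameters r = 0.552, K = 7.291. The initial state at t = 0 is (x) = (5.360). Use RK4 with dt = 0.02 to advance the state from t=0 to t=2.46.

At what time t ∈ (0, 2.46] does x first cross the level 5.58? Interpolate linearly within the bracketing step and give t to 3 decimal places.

t=0.000: state=(5.360)
step 1 (dt=0.02): k1=(0.784), k2=(0.782), k3=(0.782), k4=(0.780); state += dt/6·(k1+2k2+2k3+k4)
t=0.020: state=(5.376)
t=0.040: state=(5.391)
t=0.060: state=(5.407)
continuing one RK4 step at a time; state shown every 5 steps (Δt=0.1):
t=0.100: state=(5.437)
t=0.200: state=(5.513)
t=0.280: state=(5.571)
next step: t=0.300: state=(5.586) — x has crossed 5.58
linear interpolation between t=0.280 (5.57131) and t=0.300 (5.58577) → t≈0.292

t = 0.292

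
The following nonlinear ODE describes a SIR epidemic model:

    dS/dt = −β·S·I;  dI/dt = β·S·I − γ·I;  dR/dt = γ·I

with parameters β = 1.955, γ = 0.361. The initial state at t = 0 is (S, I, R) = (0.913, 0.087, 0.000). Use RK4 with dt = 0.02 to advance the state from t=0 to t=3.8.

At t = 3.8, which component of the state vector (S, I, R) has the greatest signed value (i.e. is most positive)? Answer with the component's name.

t=0.000: state=(0.913, 0.087, 0.000)
step 1 (dt=0.02): k1=(-0.155, 0.124, 0.031), k2=(-0.157, 0.125, 0.032), k3=(-0.157, 0.125, 0.032), k4=(-0.159, 0.127, 0.032); state += dt/6·(k1+2k2+2k3+k4)
t=0.020: state=(0.910, 0.090, 0.001)
t=0.040: state=(0.907, 0.092, 0.001)
t=0.060: state=(0.903, 0.095, 0.002)
continuing one RK4 step at a time; state shown every 10 steps (Δt=0.2):
t=0.200: state=(0.878, 0.115, 0.007)
t=0.400: state=(0.834, 0.149, 0.017)
t=0.600: state=(0.780, 0.191, 0.029)
t=0.800: state=(0.718, 0.238, 0.044)
t=1.000: state=(0.648, 0.289, 0.063)
t=1.200: state=(0.572, 0.341, 0.086)
t=1.400: state=(0.496, 0.391, 0.113)
t=1.600: state=(0.422, 0.436, 0.143)
t=1.800: state=(0.353, 0.471, 0.175)
t=2.000: state=(0.292, 0.497, 0.210)
t=2.200: state=(0.240, 0.513, 0.247)
t=2.400: state=(0.196, 0.520, 0.284)
t=2.600: state=(0.160, 0.518, 0.322)
t=2.800: state=(0.131, 0.510, 0.359)
t=3.000: state=(0.107, 0.497, 0.395)
t=3.200: state=(0.089, 0.481, 0.431)
t=3.400: state=(0.074, 0.462, 0.465)
t=3.600: state=(0.062, 0.441, 0.497)
t=3.800: state=(0.052, 0.419, 0.528)
compare at T: S=0.052, I=0.419, R=0.528

largest component: R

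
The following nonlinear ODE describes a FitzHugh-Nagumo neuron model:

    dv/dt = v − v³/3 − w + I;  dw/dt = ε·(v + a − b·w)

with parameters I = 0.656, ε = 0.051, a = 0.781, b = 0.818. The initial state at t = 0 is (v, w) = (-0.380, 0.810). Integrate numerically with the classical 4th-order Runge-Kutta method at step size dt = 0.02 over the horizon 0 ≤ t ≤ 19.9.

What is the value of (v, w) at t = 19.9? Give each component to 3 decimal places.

(v, w) = (-1.075, -0.056)

t=0.000: state=(-0.380, 0.810)
step 1 (dt=0.02): k1=(-0.516, -0.013), k2=(-0.520, -0.014), k3=(-0.520, -0.014), k4=(-0.524, -0.014); state += dt/6·(k1+2k2+2k3+k4)
t=0.020: state=(-0.390, 0.810)
t=0.040: state=(-0.401, 0.809)
t=0.060: state=(-0.412, 0.809)
continuing one RK4 step at a time; state shown every 50 steps (Δt=1):
t=1.000: state=(-1.080, 0.781)
t=2.000: state=(-1.625, 0.718)
t=3.000: state=(-1.722, 0.643)
t=4.000: state=(-1.704, 0.570)
t=5.000: state=(-1.669, 0.501)
t=6.000: state=(-1.633, 0.437)
t=7.000: state=(-1.596, 0.378)
t=8.000: state=(-1.559, 0.323)
t=9.000: state=(-1.522, 0.272)
t=10.000: state=(-1.484, 0.224)
t=11.000: state=(-1.447, 0.181)
t=12.000: state=(-1.409, 0.141)
t=13.000: state=(-1.371, 0.105)
t=14.000: state=(-1.332, 0.072)
t=15.000: state=(-1.292, 0.043)
t=16.000: state=(-1.251, 0.017)
t=17.000: state=(-1.209, -0.007)
t=18.000: state=(-1.166, -0.027)
t=19.000: state=(-1.119, -0.044)
t=19.900: state=(-1.075, -0.056)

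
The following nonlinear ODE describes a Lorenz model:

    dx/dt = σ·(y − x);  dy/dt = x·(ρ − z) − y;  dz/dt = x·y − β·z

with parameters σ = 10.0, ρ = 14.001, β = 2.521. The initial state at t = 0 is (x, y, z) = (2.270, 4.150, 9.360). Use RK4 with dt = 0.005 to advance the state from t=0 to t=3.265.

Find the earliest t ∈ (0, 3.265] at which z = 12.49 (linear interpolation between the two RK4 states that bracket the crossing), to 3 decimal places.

t = 0.328

t=0.000: state=(2.270, 4.150, 9.360)
step 1 (dt=0.005): k1=(18.800, 6.385, -14.176), k2=(18.490, 6.669, -13.855), k3=(18.504, 6.663, -13.858), k4=(18.208, 6.945, -13.539); state += dt/6·(k1+2k2+2k3+k4)
t=0.005: state=(2.362, 4.183, 9.291)
t=0.010: state=(2.452, 4.219, 9.225)
t=0.015: state=(2.539, 4.258, 9.162)
continuing one RK4 step at a time; state shown every 40 steps (Δt=0.2):
t=0.200: state=(5.386, 7.065, 9.206)
t=0.325: state=(7.415, 8.730, 12.387)
next step: t=0.330: state=(7.479, 8.743, 12.555) — z has crossed 12.49
linear interpolation between t=0.325 (12.38729) and t=0.330 (12.55543) → t≈0.328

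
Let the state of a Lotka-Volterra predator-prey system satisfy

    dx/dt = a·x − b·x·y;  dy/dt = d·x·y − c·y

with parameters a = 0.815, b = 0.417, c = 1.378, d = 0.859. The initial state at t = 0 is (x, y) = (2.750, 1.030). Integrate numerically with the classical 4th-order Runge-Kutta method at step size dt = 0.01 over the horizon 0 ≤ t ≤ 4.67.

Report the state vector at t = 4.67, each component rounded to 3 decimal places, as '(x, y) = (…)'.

t=0.000: state=(2.750, 1.030)
step 1 (dt=0.01): k1=(1.060, 1.014), k2=(1.056, 1.023), k3=(1.056, 1.024), k4=(1.052, 1.033); state += dt/6·(k1+2k2+2k3+k4)
t=0.010: state=(2.761, 1.040)
t=0.020: state=(2.771, 1.051)
t=0.030: state=(2.781, 1.061)
continuing one RK4 step at a time; state shown every 20 steps (Δt=0.2):
t=0.200: state=(2.942, 1.276)
t=0.400: state=(3.071, 1.625)
t=0.600: state=(3.097, 2.099)
t=0.800: state=(2.987, 2.693)
t=1.000: state=(2.733, 3.348)
t=1.200: state=(2.371, 3.945)
t=1.400: state=(1.972, 4.349)
t=1.600: state=(1.603, 4.484)
t=1.800: state=(1.302, 4.364)
t=2.000: state=(1.078, 4.060)
t=2.200: state=(0.919, 3.656)
t=2.400: state=(0.812, 3.218)
t=2.600: state=(0.744, 2.791)
t=2.800: state=(0.706, 2.399)
t=3.000: state=(0.690, 2.052)
t=3.200: state=(0.693, 1.754)
t=3.400: state=(0.713, 1.502)
t=3.600: state=(0.747, 1.292)
t=3.800: state=(0.795, 1.120)
t=4.000: state=(0.858, 0.980)
t=4.200: state=(0.935, 0.867)
t=4.400: state=(1.027, 0.779)
t=4.600: state=(1.137, 0.712)
t=4.670: state=(1.179, 0.693)

(x, y) = (1.179, 0.693)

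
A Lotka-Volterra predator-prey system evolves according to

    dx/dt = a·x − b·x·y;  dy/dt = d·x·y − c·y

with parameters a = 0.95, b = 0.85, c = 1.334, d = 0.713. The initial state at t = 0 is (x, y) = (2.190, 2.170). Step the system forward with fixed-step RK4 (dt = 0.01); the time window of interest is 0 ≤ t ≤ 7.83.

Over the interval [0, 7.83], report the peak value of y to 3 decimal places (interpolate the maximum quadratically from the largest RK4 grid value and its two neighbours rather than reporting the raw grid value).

max y = 2.212

t=0.000: state=(2.190, 2.170)
step 1 (dt=0.01): k1=(-1.959, 0.494), k2=(-1.955, 0.479), k3=(-1.955, 0.479), k4=(-1.950, 0.464); state += dt/6·(k1+2k2+2k3+k4)
t=0.010: state=(2.170, 2.175)
t=0.020: state=(2.151, 2.179)
t=0.030: state=(2.132, 2.183)
continuing one RK4 step at a time; state shown every 50 steps (Δt=0.5):
t=0.500: state=(1.396, 2.084)
t=1.000: state=(1.015, 1.627)
t=1.500: state=(0.904, 1.168)
t=2.000: state=(0.955, 0.832)
t=2.500: state=(1.133, 0.617)
t=3.000: state=(1.441, 0.499)
t=3.500: state=(1.895, 0.462)
t=4.000: state=(2.484, 0.516)
t=4.500: state=(3.094, 0.718)
t=5.000: state=(3.358, 1.187)
t=5.500: state=(2.817, 1.877)
t=6.000: state=(1.856, 2.212)
t=6.500: state=(1.217, 1.937)
t=7.000: state=(0.952, 1.451)
t=7.500: state=(0.907, 1.032)
t=7.830: state=(0.957, 0.827)
largest grid value and its neighbours: y(5.980)=2.21170, y(5.990)=2.21188, y(6.000)=2.21177
parabola through these three points peaks at t≈5.991 with y≈2.21188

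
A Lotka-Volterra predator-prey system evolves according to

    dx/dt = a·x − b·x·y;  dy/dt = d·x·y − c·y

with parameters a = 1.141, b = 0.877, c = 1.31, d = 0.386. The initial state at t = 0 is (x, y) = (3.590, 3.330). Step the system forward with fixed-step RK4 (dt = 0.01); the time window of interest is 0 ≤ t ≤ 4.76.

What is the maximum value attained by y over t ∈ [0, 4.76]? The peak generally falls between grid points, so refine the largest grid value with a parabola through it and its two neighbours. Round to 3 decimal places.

t=0.000: state=(3.590, 3.330)
step 1 (dt=0.01): k1=(-6.388, 0.252), k2=(-6.335, 0.211), k3=(-6.335, 0.212), k4=(-6.282, 0.171); state += dt/6·(k1+2k2+2k3+k4)
t=0.010: state=(3.527, 3.332)
t=0.020: state=(3.464, 3.333)
t=0.030: state=(3.403, 3.334)
continuing one RK4 step at a time; state shown every 20 steps (Δt=0.2):
t=0.200: state=(2.526, 3.236)
t=0.400: state=(1.842, 2.941)
t=0.600: state=(1.428, 2.564)
t=0.800: state=(1.183, 2.181)
t=1.000: state=(1.047, 1.828)
t=1.200: state=(0.981, 1.520)
t=1.400: state=(0.966, 1.261)
t=1.600: state=(0.992, 1.046)
t=1.800: state=(1.054, 0.871)
t=2.000: state=(1.151, 0.730)
t=2.200: state=(1.286, 0.617)
t=2.400: state=(1.462, 0.528)
t=2.600: state=(1.685, 0.458)
t=2.800: state=(1.963, 0.406)
t=3.000: state=(2.305, 0.368)
t=3.200: state=(2.721, 0.344)
t=3.400: state=(3.222, 0.332)
t=3.600: state=(3.818, 0.335)
t=3.800: state=(4.516, 0.356)
t=4.000: state=(5.312, 0.400)
t=4.200: state=(6.183, 0.479)
t=4.400: state=(7.064, 0.615)
t=4.600: state=(7.822, 0.842)
t=4.760: state=(8.190, 1.122)
largest grid value and its neighbours: y(0.020)=3.33342, y(0.030)=3.33394, y(0.040)=3.33367
parabola through these three points peaks at t≈0.032 with y≈3.33394

max y = 3.334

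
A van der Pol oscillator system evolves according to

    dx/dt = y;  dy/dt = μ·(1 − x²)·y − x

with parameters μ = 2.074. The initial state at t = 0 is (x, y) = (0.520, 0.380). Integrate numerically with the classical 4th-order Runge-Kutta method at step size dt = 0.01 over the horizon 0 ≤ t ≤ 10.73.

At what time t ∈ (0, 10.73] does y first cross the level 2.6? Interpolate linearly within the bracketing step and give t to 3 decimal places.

t = 5.741

t=0.000: state=(0.520, 0.380)
step 1 (dt=0.01): k1=(0.380, 0.055), k2=(0.380, 0.052), k3=(0.380, 0.052), k4=(0.381, 0.049); state += dt/6·(k1+2k2+2k3+k4)
t=0.010: state=(0.524, 0.381)
t=0.020: state=(0.528, 0.381)
t=0.030: state=(0.531, 0.381)
continuing one RK4 step at a time; state shown every 50 steps (Δt=0.5):
t=0.500: state=(0.701, 0.308)
t=1.000: state=(0.789, 0.010)
t=1.500: state=(0.683, -0.469)
t=2.000: state=(0.249, -1.411)
t=2.500: state=(-0.928, -3.160)
t=3.000: state=(-1.871, -0.372)
t=3.500: state=(-1.821, 0.311)
t=4.000: state=(-1.636, 0.416)
t=4.500: state=(-1.401, 0.538)
t=5.000: state=(-1.077, 0.797)
t=5.500: state=(-0.520, 1.602)
t=5.740: state=(-0.028, 2.595)
next step: t=5.750: state=(-0.002, 2.650) — y has crossed 2.6
linear interpolation between t=5.740 (2.59498) and t=5.750 (2.64950) → t≈5.741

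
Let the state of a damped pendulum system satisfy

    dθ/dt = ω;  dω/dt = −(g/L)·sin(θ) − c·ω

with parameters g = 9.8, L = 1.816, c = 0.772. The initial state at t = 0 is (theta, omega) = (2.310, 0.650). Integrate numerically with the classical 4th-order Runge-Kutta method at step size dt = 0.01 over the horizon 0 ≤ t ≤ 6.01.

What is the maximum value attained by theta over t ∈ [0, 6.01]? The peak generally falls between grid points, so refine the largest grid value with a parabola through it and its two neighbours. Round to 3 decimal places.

max theta = 2.360

t=0.000: state=(2.310, 0.650)
step 1 (dt=0.01): k1=(0.650, -4.490), k2=(0.628, -4.461), k3=(0.628, -4.461), k4=(0.605, -4.432); state += dt/6·(k1+2k2+2k3+k4)
t=0.010: state=(2.316, 0.605)
t=0.020: state=(2.322, 0.561)
t=0.030: state=(2.328, 0.518)
continuing one RK4 step at a time; state shown every 20 steps (Δt=0.2):
t=0.200: state=(2.357, -0.156)
t=0.400: state=(2.254, -0.869)
t=0.600: state=(2.009, -1.585)
t=0.800: state=(1.618, -2.321)
t=1.000: state=(1.087, -2.955)
t=1.200: state=(0.461, -3.217)
t=1.400: state=(-0.160, -2.891)
t=1.600: state=(-0.661, -2.064)
t=1.800: state=(-0.972, -1.028)
t=2.000: state=(-1.075, -0.018)
t=2.200: state=(-0.989, 0.849)
t=2.400: state=(-0.750, 1.495)
t=2.600: state=(-0.412, 1.828)
t=2.800: state=(-0.044, 1.786)
t=3.000: state=(0.280, 1.403)
t=3.200: state=(0.503, 0.810)
t=3.400: state=(0.600, 0.160)
t=3.600: state=(0.571, -0.424)
t=3.800: state=(0.441, -0.852)
t=4.000: state=(0.245, -1.067)
t=4.200: state=(0.030, -1.048)
t=4.400: state=(-0.161, -0.826)
t=4.600: state=(-0.292, -0.476)
t=4.800: state=(-0.349, -0.086)
t=5.000: state=(-0.330, 0.264)
t=5.200: state=(-0.250, 0.515)
t=5.400: state=(-0.133, 0.631)
t=5.600: state=(-0.006, 0.609)
t=5.800: state=(0.103, 0.470)
t=6.000: state=(0.177, 0.259)
t=6.010: state=(0.179, 0.247)
largest grid value and its neighbours: theta(0.150)=2.35987, theta(0.160)=2.35999, theta(0.170)=2.35974
parabola through these three points peaks at t≈0.158 with theta≈2.36000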